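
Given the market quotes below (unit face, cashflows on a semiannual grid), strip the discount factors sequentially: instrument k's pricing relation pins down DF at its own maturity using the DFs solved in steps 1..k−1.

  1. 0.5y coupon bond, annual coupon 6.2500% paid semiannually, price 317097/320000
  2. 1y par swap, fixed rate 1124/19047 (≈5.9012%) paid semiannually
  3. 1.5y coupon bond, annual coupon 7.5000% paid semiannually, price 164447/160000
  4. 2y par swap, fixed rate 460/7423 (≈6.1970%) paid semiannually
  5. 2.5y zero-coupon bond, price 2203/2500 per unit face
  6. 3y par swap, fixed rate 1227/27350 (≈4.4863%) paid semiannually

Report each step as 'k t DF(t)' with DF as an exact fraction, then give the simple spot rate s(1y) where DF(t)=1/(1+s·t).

1 1/2 9609/10000
2 1 4719/5000
3 3/2 4609/5000
4 2 177/200
5 5/2 2203/2500
6 3 8773/10000
s(1y) = (1/(4719/5000) − 1)/(1) = 281/4719 ≈ 5.9547%

step 1 [0.5y] bond c/2=1/32: DF=(317097/320000 − 1/32·(0))/(1+1/32) = 9609/10000 ≈ 0.960900
step 2 [1y] swap r/2=562/19047: DF=(1 − 562/19047·(0.960900))/(1+562/19047) = 4719/5000 ≈ 0.943800
step 3 [1.5y] bond c/2=3/80: DF=(164447/160000 − 3/80·(0.960900+0.943800))/(1+3/80) = 4609/5000 ≈ 0.921800
step 4 [2y] swap r/2=230/7423: DF=(1 − 230/7423·(0.960900+0.943800+0.921800))/(1+230/7423) = 177/200 ≈ 0.885000
step 5 [2.5y] zero: DF = P = 2203/2500 ≈ 0.881200
step 6 [3y] swap r/2=1227/54700: DF=(1 − 1227/54700·(0.960900+0.943800+0.921800+0.885000+0.881200))/(1+1227/54700) = 8773/10000 ≈ 0.877300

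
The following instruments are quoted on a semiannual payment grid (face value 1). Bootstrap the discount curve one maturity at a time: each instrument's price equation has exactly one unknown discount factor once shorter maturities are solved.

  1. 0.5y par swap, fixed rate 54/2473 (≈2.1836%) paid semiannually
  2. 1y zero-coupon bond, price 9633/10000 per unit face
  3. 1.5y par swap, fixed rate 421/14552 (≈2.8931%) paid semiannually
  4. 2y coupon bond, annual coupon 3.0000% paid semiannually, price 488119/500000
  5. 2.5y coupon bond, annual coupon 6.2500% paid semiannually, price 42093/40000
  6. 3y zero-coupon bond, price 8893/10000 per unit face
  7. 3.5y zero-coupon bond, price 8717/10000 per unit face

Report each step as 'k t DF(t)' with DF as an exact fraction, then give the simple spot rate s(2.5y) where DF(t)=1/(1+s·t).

step 1 [0.5y] swap r/2=27/2473: DF=(1 − 27/2473·(0))/(1+27/2473) = 2473/2500 ≈ 0.989200
step 2 [1y] zero: DF = P = 9633/10000 ≈ 0.963300
step 3 [1.5y] swap r/2=421/29104: DF=(1 − 421/29104·(0.989200+0.963300))/(1+421/29104) = 9579/10000 ≈ 0.957900
step 4 [2y] bond c/2=3/200: DF=(488119/500000 − 3/200·(0.989200+0.963300+0.957900))/(1+3/200) = 2297/2500 ≈ 0.918800
step 5 [2.5y] bond c/2=1/32: DF=(42093/40000 − 1/32·(0.989200+0.963300+0.957900+0.918800))/(1+1/32) = 2261/2500 ≈ 0.904400
step 6 [3y] zero: DF = P = 8893/10000 ≈ 0.889300
step 7 [3.5y] zero: DF = P = 8717/10000 ≈ 0.871700

1 1/2 2473/2500
2 1 9633/10000
3 3/2 9579/10000
4 2 2297/2500
5 5/2 2261/2500
6 3 8893/10000
7 7/2 8717/10000
s(2.5y) = (1/(2261/2500) − 1)/(5/2) = 478/11305 ≈ 4.2282%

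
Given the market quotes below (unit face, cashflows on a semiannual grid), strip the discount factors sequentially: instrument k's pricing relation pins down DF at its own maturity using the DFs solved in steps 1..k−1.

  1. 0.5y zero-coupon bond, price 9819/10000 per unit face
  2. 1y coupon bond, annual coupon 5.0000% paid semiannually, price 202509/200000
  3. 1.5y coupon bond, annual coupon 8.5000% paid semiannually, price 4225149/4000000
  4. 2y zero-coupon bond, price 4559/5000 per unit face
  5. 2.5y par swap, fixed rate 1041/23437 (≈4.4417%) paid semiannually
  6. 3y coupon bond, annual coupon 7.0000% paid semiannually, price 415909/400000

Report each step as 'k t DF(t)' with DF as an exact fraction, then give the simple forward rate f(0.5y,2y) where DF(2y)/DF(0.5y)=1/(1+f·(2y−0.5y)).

1 1/2 9819/10000
2 1 9639/10000
3 3/2 9339/10000
4 2 4559/5000
5 5/2 8959/10000
6 3 8461/10000
f(0.5y,2y) = ((9819/10000)/(4559/5000) − 1)/(3/2) = 701/13677 ≈ 5.1254%

step 1 [0.5y] zero: DF = P = 9819/10000 ≈ 0.981900
step 2 [1y] bond c/2=1/40: DF=(202509/200000 − 1/40·(0.981900))/(1+1/40) = 9639/10000 ≈ 0.963900
step 3 [1.5y] bond c/2=17/400: DF=(4225149/4000000 − 17/400·(0.981900+0.963900))/(1+17/400) = 9339/10000 ≈ 0.933900
step 4 [2y] zero: DF = P = 4559/5000 ≈ 0.911800
step 5 [2.5y] swap r/2=1041/46874: DF=(1 − 1041/46874·(0.981900+0.963900+0.933900+0.911800))/(1+1041/46874) = 8959/10000 ≈ 0.895900
step 6 [3y] bond c/2=7/200: DF=(415909/400000 − 7/200·(0.981900+0.963900+0.933900+0.911800+0.895900))/(1+7/200) = 8461/10000 ≈ 0.846100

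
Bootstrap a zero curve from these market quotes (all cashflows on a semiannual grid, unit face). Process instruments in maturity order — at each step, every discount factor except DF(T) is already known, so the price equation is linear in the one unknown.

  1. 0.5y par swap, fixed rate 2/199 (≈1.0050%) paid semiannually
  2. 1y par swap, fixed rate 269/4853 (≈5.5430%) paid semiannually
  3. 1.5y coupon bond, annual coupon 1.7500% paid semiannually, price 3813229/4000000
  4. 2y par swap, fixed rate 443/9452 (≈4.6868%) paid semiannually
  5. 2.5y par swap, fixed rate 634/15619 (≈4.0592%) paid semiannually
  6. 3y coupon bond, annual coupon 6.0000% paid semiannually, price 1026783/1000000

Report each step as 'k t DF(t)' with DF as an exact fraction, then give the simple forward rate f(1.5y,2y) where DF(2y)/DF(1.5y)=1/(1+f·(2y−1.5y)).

1 1/2 199/200
2 1 4731/5000
3 3/2 4641/5000
4 2 4557/5000
5 5/2 9049/10000
6 3 2151/2500
f(1.5y,2y) = ((4641/5000)/(4557/5000) − 1)/(1/2) = 8/217 ≈ 3.6866%

step 1 [0.5y] swap r/2=1/199: DF=(1 − 1/199·(0))/(1+1/199) = 199/200 ≈ 0.995000
step 2 [1y] swap r/2=269/9706: DF=(1 − 269/9706·(0.995000))/(1+269/9706) = 4731/5000 ≈ 0.946200
step 3 [1.5y] bond c/2=7/800: DF=(3813229/4000000 − 7/800·(0.995000+0.946200))/(1+7/800) = 4641/5000 ≈ 0.928200
step 4 [2y] swap r/2=443/18904: DF=(1 − 443/18904·(0.995000+0.946200+0.928200))/(1+443/18904) = 4557/5000 ≈ 0.911400
step 5 [2.5y] swap r/2=317/15619: DF=(1 − 317/15619·(0.995000+0.946200+0.928200+0.911400))/(1+317/15619) = 9049/10000 ≈ 0.904900
step 6 [3y] bond c/2=3/100: DF=(1026783/1000000 − 3/100·(0.995000+0.946200+0.928200+0.911400+0.904900))/(1+3/100) = 2151/2500 ≈ 0.860400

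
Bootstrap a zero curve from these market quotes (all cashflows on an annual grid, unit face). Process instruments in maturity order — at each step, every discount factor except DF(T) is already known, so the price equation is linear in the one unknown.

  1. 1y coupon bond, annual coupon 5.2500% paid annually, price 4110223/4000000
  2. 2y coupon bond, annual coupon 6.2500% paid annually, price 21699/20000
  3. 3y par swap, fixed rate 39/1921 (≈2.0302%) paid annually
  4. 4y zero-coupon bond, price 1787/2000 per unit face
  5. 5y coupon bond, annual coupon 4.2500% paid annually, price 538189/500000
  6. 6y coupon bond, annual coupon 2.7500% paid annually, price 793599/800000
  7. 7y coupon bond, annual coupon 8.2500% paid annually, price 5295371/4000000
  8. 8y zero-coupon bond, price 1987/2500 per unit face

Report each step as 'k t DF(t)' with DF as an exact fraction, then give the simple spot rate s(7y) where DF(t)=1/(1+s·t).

1 1 9763/10000
2 2 9637/10000
3 3 1883/2000
4 4 1787/2000
5 5 4393/5000
6 6 8409/10000
7 7 4021/5000
8 8 1987/2500
s(7y) = (1/(4021/5000) − 1)/(7) = 979/28147 ≈ 3.4782%

step 1 [1y] bond c/1=21/400: DF=(4110223/4000000 − 21/400·(0))/(1+21/400) = 9763/10000 ≈ 0.976300
step 2 [2y] bond c/1=1/16: DF=(21699/20000 − 1/16·(0.976300))/(1+1/16) = 9637/10000 ≈ 0.963700
step 3 [3y] swap r/1=39/1921: DF=(1 − 39/1921·(0.976300+0.963700))/(1+39/1921) = 1883/2000 ≈ 0.941500
step 4 [4y] zero: DF = P = 1787/2000 ≈ 0.893500
step 5 [5y] bond c/1=17/400: DF=(538189/500000 − 17/400·(0.976300+0.963700+0.941500+0.893500))/(1+17/400) = 4393/5000 ≈ 0.878600
step 6 [6y] bond c/1=11/400: DF=(793599/800000 − 11/400·(0.976300+0.963700+0.941500+0.893500+0.878600))/(1+11/400) = 8409/10000 ≈ 0.840900
step 7 [7y] bond c/1=33/400: DF=(5295371/4000000 − 33/400·(0.976300+0.963700+0.941500+0.893500+0.878600+0.840900))/(1+33/400) = 4021/5000 ≈ 0.804200
step 8 [8y] zero: DF = P = 1987/2500 ≈ 0.794800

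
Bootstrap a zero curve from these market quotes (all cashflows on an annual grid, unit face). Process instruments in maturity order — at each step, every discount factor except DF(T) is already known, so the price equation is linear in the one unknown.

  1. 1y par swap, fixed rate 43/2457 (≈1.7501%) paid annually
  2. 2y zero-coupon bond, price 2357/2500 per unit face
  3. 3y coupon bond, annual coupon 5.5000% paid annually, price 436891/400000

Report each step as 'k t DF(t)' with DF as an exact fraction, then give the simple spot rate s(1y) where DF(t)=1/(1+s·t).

1 1 2457/2500
2 2 2357/2500
3 3 9349/10000
s(1y) = (1/(2457/2500) − 1)/(1) = 43/2457 ≈ 1.7501%

step 1 [1y] swap r/1=43/2457: DF=(1 − 43/2457·(0))/(1+43/2457) = 2457/2500 ≈ 0.982800
step 2 [2y] zero: DF = P = 2357/2500 ≈ 0.942800
step 3 [3y] bond c/1=11/200: DF=(436891/400000 − 11/200·(0.982800+0.942800))/(1+11/200) = 9349/10000 ≈ 0.934900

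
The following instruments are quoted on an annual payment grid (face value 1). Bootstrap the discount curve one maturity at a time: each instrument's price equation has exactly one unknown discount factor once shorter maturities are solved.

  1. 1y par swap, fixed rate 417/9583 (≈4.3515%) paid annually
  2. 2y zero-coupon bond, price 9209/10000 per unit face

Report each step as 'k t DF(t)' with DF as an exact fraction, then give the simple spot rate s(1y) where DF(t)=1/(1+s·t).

step 1 [1y] swap r/1=417/9583: DF=(1 − 417/9583·(0))/(1+417/9583) = 9583/10000 ≈ 0.958300
step 2 [2y] zero: DF = P = 9209/10000 ≈ 0.920900

1 1 9583/10000
2 2 9209/10000
s(1y) = (1/(9583/10000) − 1)/(1) = 417/9583 ≈ 4.3515%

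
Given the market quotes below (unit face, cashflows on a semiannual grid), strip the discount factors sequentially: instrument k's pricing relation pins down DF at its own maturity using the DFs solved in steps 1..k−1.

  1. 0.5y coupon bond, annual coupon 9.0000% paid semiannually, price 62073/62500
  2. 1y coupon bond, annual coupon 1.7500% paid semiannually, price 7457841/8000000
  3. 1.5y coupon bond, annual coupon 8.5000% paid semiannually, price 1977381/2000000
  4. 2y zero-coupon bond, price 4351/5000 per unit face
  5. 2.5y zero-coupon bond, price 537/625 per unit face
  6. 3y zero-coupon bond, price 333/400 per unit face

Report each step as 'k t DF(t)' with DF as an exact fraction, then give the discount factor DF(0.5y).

1 1/2 594/625
2 1 9159/10000
3 3/2 8723/10000
4 2 4351/5000
5 5/2 537/625
6 3 333/400
DF(0.5y) = 594/625 ≈ 0.950400

step 1 [0.5y] bond c/2=9/200: DF=(62073/62500 − 9/200·(0))/(1+9/200) = 594/625 ≈ 0.950400
step 2 [1y] bond c/2=7/800: DF=(7457841/8000000 − 7/800·(0.950400))/(1+7/800) = 9159/10000 ≈ 0.915900
step 3 [1.5y] bond c/2=17/400: DF=(1977381/2000000 − 17/400·(0.950400+0.915900))/(1+17/400) = 8723/10000 ≈ 0.872300
step 4 [2y] zero: DF = P = 4351/5000 ≈ 0.870200
step 5 [2.5y] zero: DF = P = 537/625 ≈ 0.859200
step 6 [3y] zero: DF = P = 333/400 ≈ 0.832500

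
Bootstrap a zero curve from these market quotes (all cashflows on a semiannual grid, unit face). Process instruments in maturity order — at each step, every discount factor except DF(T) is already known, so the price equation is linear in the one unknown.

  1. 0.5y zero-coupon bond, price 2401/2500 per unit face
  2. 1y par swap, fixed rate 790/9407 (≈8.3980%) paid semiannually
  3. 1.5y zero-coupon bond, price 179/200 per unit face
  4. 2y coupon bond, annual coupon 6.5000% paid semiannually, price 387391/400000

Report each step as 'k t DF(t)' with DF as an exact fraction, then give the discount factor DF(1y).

step 1 [0.5y] zero: DF = P = 2401/2500 ≈ 0.960400
step 2 [1y] swap r/2=395/9407: DF=(1 − 395/9407·(0.960400))/(1+395/9407) = 921/1000 ≈ 0.921000
step 3 [1.5y] zero: DF = P = 179/200 ≈ 0.895000
step 4 [2y] bond c/2=13/400: DF=(387391/400000 − 13/400·(0.960400+0.921000+0.895000))/(1+13/400) = 4253/5000 ≈ 0.850600

1 1/2 2401/2500
2 1 921/1000
3 3/2 179/200
4 2 4253/5000
DF(1y) = 921/1000 ≈ 0.921000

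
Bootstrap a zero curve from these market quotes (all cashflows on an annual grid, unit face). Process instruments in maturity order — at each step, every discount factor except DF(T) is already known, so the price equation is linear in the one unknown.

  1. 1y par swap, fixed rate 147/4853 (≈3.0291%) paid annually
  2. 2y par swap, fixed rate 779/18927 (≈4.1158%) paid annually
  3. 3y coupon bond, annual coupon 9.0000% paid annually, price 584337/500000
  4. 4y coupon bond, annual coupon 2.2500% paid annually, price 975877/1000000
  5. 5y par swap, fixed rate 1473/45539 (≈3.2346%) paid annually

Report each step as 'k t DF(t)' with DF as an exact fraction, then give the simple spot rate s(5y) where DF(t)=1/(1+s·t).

1 1 4853/5000
2 2 9221/10000
3 3 9159/10000
4 4 4463/5000
5 5 8527/10000
s(5y) = (1/(8527/10000) − 1)/(5) = 1473/42635 ≈ 3.4549%

step 1 [1y] swap r/1=147/4853: DF=(1 − 147/4853·(0))/(1+147/4853) = 4853/5000 ≈ 0.970600
step 2 [2y] swap r/1=779/18927: DF=(1 − 779/18927·(0.970600))/(1+779/18927) = 9221/10000 ≈ 0.922100
step 3 [3y] bond c/1=9/100: DF=(584337/500000 − 9/100·(0.970600+0.922100))/(1+9/100) = 9159/10000 ≈ 0.915900
step 4 [4y] bond c/1=9/400: DF=(975877/1000000 − 9/400·(0.970600+0.922100+0.915900))/(1+9/400) = 4463/5000 ≈ 0.892600
step 5 [5y] swap r/1=1473/45539: DF=(1 − 1473/45539·(0.970600+0.922100+0.915900+0.892600))/(1+1473/45539) = 8527/10000 ≈ 0.852700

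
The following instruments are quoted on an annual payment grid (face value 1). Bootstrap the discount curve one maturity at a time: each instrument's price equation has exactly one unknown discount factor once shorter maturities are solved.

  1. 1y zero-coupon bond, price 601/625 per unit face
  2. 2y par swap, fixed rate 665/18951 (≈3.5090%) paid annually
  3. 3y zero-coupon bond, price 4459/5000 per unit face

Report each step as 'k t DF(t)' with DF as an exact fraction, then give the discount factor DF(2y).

step 1 [1y] zero: DF = P = 601/625 ≈ 0.961600
step 2 [2y] swap r/1=665/18951: DF=(1 − 665/18951·(0.961600))/(1+665/18951) = 1867/2000 ≈ 0.933500
step 3 [3y] zero: DF = P = 4459/5000 ≈ 0.891800

1 1 601/625
2 2 1867/2000
3 3 4459/5000
DF(2y) = 1867/2000 ≈ 0.933500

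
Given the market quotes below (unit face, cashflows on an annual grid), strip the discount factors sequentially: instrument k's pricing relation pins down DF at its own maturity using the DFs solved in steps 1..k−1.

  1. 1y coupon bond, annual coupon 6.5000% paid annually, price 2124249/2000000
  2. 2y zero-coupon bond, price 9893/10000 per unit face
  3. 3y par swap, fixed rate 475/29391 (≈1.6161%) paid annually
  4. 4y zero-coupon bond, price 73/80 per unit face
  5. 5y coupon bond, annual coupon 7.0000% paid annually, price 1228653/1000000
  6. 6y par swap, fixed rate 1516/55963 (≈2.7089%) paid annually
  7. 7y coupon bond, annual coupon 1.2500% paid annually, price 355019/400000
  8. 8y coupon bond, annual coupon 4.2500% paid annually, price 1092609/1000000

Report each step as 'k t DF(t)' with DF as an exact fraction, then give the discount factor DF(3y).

1 1 9973/10000
2 2 9893/10000
3 3 381/400
4 4 73/80
5 5 8963/10000
6 6 2121/2500
7 7 323/400
8 8 787/1000
DF(3y) = 381/400 ≈ 0.952500

step 1 [1y] bond c/1=13/200: DF=(2124249/2000000 − 13/200·(0))/(1+13/200) = 9973/10000 ≈ 0.997300
step 2 [2y] zero: DF = P = 9893/10000 ≈ 0.989300
step 3 [3y] swap r/1=475/29391: DF=(1 − 475/29391·(0.997300+0.989300))/(1+475/29391) = 381/400 ≈ 0.952500
step 4 [4y] zero: DF = P = 73/80 ≈ 0.912500
step 5 [5y] bond c/1=7/100: DF=(1228653/1000000 − 7/100·(0.997300+0.989300+0.952500+0.912500))/(1+7/100) = 8963/10000 ≈ 0.896300
step 6 [6y] swap r/1=1516/55963: DF=(1 − 1516/55963·(0.997300+0.989300+0.952500+0.912500+0.896300))/(1+1516/55963) = 2121/2500 ≈ 0.848400
step 7 [7y] bond c/1=1/80: DF=(355019/400000 − 1/80·(0.997300+0.989300+0.952500+0.912500+0.896300+0.848400))/(1+1/80) = 323/400 ≈ 0.807500
step 8 [8y] bond c/1=17/400: DF=(1092609/1000000 − 17/400·(0.997300+0.989300+0.952500+0.912500+0.896300+0.848400+0.807500))/(1+17/400) = 787/1000 ≈ 0.787000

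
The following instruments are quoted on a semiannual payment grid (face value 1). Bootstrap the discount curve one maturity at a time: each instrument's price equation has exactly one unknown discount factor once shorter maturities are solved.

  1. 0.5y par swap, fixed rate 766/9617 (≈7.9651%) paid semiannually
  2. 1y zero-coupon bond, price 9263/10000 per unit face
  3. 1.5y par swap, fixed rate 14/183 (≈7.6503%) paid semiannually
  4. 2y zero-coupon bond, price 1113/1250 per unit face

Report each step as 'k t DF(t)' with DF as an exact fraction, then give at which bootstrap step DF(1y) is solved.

1 1/2 9617/10000
2 1 9263/10000
3 3/2 1117/1250
4 2 1113/1250
DF(1y) is solved at step 2

step 1 [0.5y] swap r/2=383/9617: DF=(1 − 383/9617·(0))/(1+383/9617) = 9617/10000 ≈ 0.961700
step 2 [1y] zero: DF = P = 9263/10000 ≈ 0.926300
step 3 [1.5y] swap r/2=7/183: DF=(1 − 7/183·(0.961700+0.926300))/(1+7/183) = 1117/1250 ≈ 0.893600
step 4 [2y] zero: DF = P = 1113/1250 ≈ 0.890400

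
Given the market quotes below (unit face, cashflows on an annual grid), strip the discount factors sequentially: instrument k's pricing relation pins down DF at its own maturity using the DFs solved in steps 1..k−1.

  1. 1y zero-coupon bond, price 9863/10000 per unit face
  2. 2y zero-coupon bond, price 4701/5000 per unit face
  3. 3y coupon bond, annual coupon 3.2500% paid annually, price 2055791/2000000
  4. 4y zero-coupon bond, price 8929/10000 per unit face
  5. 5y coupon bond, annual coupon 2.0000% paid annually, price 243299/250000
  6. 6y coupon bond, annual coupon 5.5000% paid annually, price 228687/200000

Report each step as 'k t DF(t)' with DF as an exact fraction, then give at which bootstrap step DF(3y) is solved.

1 1 9863/10000
2 2 4701/5000
3 3 9349/10000
4 4 8929/10000
5 5 1761/2000
6 6 4211/5000
DF(3y) is solved at step 3

step 1 [1y] zero: DF = P = 9863/10000 ≈ 0.986300
step 2 [2y] zero: DF = P = 4701/5000 ≈ 0.940200
step 3 [3y] bond c/1=13/400: DF=(2055791/2000000 − 13/400·(0.986300+0.940200))/(1+13/400) = 9349/10000 ≈ 0.934900
step 4 [4y] zero: DF = P = 8929/10000 ≈ 0.892900
step 5 [5y] bond c/1=1/50: DF=(243299/250000 − 1/50·(0.986300+0.940200+0.934900+0.892900))/(1+1/50) = 1761/2000 ≈ 0.880500
step 6 [6y] bond c/1=11/200: DF=(228687/200000 − 11/200·(0.986300+0.940200+0.934900+0.892900+0.880500))/(1+11/200) = 4211/5000 ≈ 0.842200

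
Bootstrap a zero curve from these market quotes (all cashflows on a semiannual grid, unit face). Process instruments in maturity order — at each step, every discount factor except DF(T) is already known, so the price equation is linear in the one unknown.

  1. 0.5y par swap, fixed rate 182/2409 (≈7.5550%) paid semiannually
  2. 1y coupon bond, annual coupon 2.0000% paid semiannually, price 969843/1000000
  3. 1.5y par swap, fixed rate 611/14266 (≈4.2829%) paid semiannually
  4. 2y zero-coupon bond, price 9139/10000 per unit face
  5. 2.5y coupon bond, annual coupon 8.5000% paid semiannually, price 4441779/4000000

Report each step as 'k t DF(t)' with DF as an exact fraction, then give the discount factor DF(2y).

1 1/2 2409/2500
2 1 9507/10000
3 3/2 9389/10000
4 2 9139/10000
5 5/2 2279/2500
DF(2y) = 9139/10000 ≈ 0.913900

step 1 [0.5y] swap r/2=91/2409: DF=(1 − 91/2409·(0))/(1+91/2409) = 2409/2500 ≈ 0.963600
step 2 [1y] bond c/2=1/100: DF=(969843/1000000 − 1/100·(0.963600))/(1+1/100) = 9507/10000 ≈ 0.950700
step 3 [1.5y] swap r/2=611/28532: DF=(1 − 611/28532·(0.963600+0.950700))/(1+611/28532) = 9389/10000 ≈ 0.938900
step 4 [2y] zero: DF = P = 9139/10000 ≈ 0.913900
step 5 [2.5y] bond c/2=17/400: DF=(4441779/4000000 − 17/400·(0.963600+0.950700+0.938900+0.913900))/(1+17/400) = 2279/2500 ≈ 0.911600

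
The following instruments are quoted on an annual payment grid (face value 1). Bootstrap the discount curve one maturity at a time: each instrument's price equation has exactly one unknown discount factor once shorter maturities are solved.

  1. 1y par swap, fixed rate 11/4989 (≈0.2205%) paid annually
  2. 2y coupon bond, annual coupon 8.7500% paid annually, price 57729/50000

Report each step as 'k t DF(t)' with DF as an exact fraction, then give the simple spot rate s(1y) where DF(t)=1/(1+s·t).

step 1 [1y] swap r/1=11/4989: DF=(1 − 11/4989·(0))/(1+11/4989) = 4989/5000 ≈ 0.997800
step 2 [2y] bond c/1=7/80: DF=(57729/50000 − 7/80·(0.997800))/(1+7/80) = 4907/5000 ≈ 0.981400

1 1 4989/5000
2 2 4907/5000
s(1y) = (1/(4989/5000) − 1)/(1) = 11/4989 ≈ 0.2205%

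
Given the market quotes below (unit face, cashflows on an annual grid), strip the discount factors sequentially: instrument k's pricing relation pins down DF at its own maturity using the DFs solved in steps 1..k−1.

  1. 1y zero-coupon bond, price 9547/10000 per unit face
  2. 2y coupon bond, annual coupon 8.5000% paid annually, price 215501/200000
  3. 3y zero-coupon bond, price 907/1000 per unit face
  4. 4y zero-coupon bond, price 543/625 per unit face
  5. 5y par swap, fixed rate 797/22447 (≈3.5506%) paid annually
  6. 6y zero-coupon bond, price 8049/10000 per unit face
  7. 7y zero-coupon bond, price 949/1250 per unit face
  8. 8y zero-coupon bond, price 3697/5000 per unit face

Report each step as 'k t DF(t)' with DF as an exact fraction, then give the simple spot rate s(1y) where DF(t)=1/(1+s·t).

1 1 9547/10000
2 2 9183/10000
3 3 907/1000
4 4 543/625
5 5 4203/5000
6 6 8049/10000
7 7 949/1250
8 8 3697/5000
s(1y) = (1/(9547/10000) − 1)/(1) = 453/9547 ≈ 4.7449%

step 1 [1y] zero: DF = P = 9547/10000 ≈ 0.954700
step 2 [2y] bond c/1=17/200: DF=(215501/200000 − 17/200·(0.954700))/(1+17/200) = 9183/10000 ≈ 0.918300
step 3 [3y] zero: DF = P = 907/1000 ≈ 0.907000
step 4 [4y] zero: DF = P = 543/625 ≈ 0.868800
step 5 [5y] swap r/1=797/22447: DF=(1 − 797/22447·(0.954700+0.918300+0.907000+0.868800))/(1+797/22447) = 4203/5000 ≈ 0.840600
step 6 [6y] zero: DF = P = 8049/10000 ≈ 0.804900
step 7 [7y] zero: DF = P = 949/1250 ≈ 0.759200
step 8 [8y] zero: DF = P = 3697/5000 ≈ 0.739400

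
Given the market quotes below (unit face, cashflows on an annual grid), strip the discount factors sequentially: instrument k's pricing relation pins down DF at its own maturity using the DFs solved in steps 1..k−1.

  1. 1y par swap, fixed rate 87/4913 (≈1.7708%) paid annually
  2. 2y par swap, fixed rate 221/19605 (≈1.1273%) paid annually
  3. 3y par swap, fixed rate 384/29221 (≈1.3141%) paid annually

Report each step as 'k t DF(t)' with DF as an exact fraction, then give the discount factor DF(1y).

step 1 [1y] swap r/1=87/4913: DF=(1 − 87/4913·(0))/(1+87/4913) = 4913/5000 ≈ 0.982600
step 2 [2y] swap r/1=221/19605: DF=(1 − 221/19605·(0.982600))/(1+221/19605) = 9779/10000 ≈ 0.977900
step 3 [3y] swap r/1=384/29221: DF=(1 − 384/29221·(0.982600+0.977900))/(1+384/29221) = 601/625 ≈ 0.961600

1 1 4913/5000
2 2 9779/10000
3 3 601/625
DF(1y) = 4913/5000 ≈ 0.982600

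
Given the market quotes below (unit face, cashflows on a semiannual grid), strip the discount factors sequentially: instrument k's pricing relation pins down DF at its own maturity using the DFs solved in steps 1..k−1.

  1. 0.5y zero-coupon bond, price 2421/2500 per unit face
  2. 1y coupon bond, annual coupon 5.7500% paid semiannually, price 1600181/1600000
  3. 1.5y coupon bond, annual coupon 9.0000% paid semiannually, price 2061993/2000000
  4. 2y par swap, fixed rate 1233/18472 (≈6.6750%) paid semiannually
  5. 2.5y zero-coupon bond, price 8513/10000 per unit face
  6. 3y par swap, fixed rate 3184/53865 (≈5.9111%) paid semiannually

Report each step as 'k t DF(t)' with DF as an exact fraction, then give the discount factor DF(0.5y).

step 1 [0.5y] zero: DF = P = 2421/2500 ≈ 0.968400
step 2 [1y] bond c/2=23/800: DF=(1600181/1600000 − 23/800·(0.968400))/(1+23/800) = 9451/10000 ≈ 0.945100
step 3 [1.5y] bond c/2=9/200: DF=(2061993/2000000 − 9/200·(0.968400+0.945100))/(1+9/200) = 4521/5000 ≈ 0.904200
step 4 [2y] swap r/2=1233/36944: DF=(1 − 1233/36944·(0.968400+0.945100+0.904200))/(1+1233/36944) = 8767/10000 ≈ 0.876700
step 5 [2.5y] zero: DF = P = 8513/10000 ≈ 0.851300
step 6 [3y] swap r/2=1592/53865: DF=(1 − 1592/53865·(0.968400+0.945100+0.904200+0.876700+0.851300))/(1+1592/53865) = 1051/1250 ≈ 0.840800

1 1/2 2421/2500
2 1 9451/10000
3 3/2 4521/5000
4 2 8767/10000
5 5/2 8513/10000
6 3 1051/1250
DF(0.5y) = 2421/2500 ≈ 0.968400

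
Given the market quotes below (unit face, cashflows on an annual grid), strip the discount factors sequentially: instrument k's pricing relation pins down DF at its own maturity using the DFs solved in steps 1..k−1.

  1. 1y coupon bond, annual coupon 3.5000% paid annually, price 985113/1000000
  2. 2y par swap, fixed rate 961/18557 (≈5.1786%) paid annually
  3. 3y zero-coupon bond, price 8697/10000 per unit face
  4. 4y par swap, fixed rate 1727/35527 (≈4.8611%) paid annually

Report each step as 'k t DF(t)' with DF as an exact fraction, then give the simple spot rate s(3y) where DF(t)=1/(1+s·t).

1 1 4759/5000
2 2 9039/10000
3 3 8697/10000
4 4 8273/10000
s(3y) = (1/(8697/10000) − 1)/(3) = 1303/26091 ≈ 4.9941%

step 1 [1y] bond c/1=7/200: DF=(985113/1000000 − 7/200·(0))/(1+7/200) = 4759/5000 ≈ 0.951800
step 2 [2y] swap r/1=961/18557: DF=(1 − 961/18557·(0.951800))/(1+961/18557) = 9039/10000 ≈ 0.903900
step 3 [3y] zero: DF = P = 8697/10000 ≈ 0.869700
step 4 [4y] swap r/1=1727/35527: DF=(1 − 1727/35527·(0.951800+0.903900+0.869700))/(1+1727/35527) = 8273/10000 ≈ 0.827300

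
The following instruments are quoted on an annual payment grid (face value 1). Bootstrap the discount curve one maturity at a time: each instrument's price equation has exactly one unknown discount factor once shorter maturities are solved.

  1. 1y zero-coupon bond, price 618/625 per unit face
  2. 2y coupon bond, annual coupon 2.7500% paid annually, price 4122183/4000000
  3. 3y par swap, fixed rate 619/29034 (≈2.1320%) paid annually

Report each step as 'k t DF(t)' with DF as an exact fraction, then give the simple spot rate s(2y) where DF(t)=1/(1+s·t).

step 1 [1y] zero: DF = P = 618/625 ≈ 0.988800
step 2 [2y] bond c/1=11/400: DF=(4122183/4000000 − 11/400·(0.988800))/(1+11/400) = 1953/2000 ≈ 0.976500
step 3 [3y] swap r/1=619/29034: DF=(1 − 619/29034·(0.988800+0.976500))/(1+619/29034) = 9381/10000 ≈ 0.938100

1 1 618/625
2 2 1953/2000
3 3 9381/10000
s(2y) = (1/(1953/2000) − 1)/(2) = 47/3906 ≈ 1.2033%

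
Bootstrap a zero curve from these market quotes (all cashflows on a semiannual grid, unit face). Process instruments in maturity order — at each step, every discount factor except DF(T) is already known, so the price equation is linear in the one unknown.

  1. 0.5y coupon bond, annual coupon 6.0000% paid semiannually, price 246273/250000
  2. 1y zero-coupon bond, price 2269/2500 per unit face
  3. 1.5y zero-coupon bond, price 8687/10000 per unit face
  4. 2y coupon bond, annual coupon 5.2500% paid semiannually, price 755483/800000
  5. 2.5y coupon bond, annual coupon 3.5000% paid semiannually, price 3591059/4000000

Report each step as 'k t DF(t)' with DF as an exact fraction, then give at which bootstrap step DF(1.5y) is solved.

step 1 [0.5y] bond c/2=3/100: DF=(246273/250000 − 3/100·(0))/(1+3/100) = 2391/2500 ≈ 0.956400
step 2 [1y] zero: DF = P = 2269/2500 ≈ 0.907600
step 3 [1.5y] zero: DF = P = 8687/10000 ≈ 0.868700
step 4 [2y] bond c/2=21/800: DF=(755483/800000 − 21/800·(0.956400+0.907600+0.868700))/(1+21/800) = 8503/10000 ≈ 0.850300
step 5 [2.5y] bond c/2=7/400: DF=(3591059/4000000 − 7/400·(0.956400+0.907600+0.868700+0.850300))/(1+7/400) = 8207/10000 ≈ 0.820700

1 1/2 2391/2500
2 1 2269/2500
3 3/2 8687/10000
4 2 8503/10000
5 5/2 8207/10000
DF(1.5y) is solved at step 3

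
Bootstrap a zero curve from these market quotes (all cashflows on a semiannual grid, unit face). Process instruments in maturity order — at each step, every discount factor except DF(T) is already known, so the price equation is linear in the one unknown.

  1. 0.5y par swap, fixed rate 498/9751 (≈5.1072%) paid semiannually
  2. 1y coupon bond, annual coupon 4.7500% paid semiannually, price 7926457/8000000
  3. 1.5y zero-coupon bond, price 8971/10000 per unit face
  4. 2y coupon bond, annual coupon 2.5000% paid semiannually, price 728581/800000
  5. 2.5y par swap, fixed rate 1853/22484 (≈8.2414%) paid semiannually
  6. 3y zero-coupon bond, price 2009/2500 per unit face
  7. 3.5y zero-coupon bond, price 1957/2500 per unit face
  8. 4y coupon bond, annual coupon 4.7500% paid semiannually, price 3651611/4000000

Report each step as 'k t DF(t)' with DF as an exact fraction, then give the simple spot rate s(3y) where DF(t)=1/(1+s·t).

1 1/2 9751/10000
2 1 2363/2500
3 3/2 8971/10000
4 2 8647/10000
5 5/2 8147/10000
6 3 2009/2500
7 7/2 1957/2500
8 4 3753/5000
s(3y) = (1/(2009/2500) − 1)/(3) = 491/6027 ≈ 8.1467%

step 1 [0.5y] swap r/2=249/9751: DF=(1 − 249/9751·(0))/(1+249/9751) = 9751/10000 ≈ 0.975100
step 2 [1y] bond c/2=19/800: DF=(7926457/8000000 − 19/800·(0.975100))/(1+19/800) = 2363/2500 ≈ 0.945200
step 3 [1.5y] zero: DF = P = 8971/10000 ≈ 0.897100
step 4 [2y] bond c/2=1/80: DF=(728581/800000 − 1/80·(0.975100+0.945200+0.897100))/(1+1/80) = 8647/10000 ≈ 0.864700
step 5 [2.5y] swap r/2=1853/44968: DF=(1 − 1853/44968·(0.975100+0.945200+0.897100+0.864700))/(1+1853/44968) = 8147/10000 ≈ 0.814700
step 6 [3y] zero: DF = P = 2009/2500 ≈ 0.803600
step 7 [3.5y] zero: DF = P = 1957/2500 ≈ 0.782800
step 8 [4y] bond c/2=19/800: DF=(3651611/4000000 − 19/800·(0.975100+0.945200+0.897100+0.864700+0.814700+0.803600+0.782800))/(1+19/800) = 3753/5000 ≈ 0.750600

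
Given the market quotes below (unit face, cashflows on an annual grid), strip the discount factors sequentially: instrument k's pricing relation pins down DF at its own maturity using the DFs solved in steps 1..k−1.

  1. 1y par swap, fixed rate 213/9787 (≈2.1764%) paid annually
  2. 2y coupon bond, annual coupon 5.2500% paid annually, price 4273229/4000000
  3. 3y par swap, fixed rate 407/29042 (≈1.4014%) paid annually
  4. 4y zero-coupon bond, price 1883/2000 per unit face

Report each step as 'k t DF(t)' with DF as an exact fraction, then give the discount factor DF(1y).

1 1 9787/10000
2 2 4831/5000
3 3 9593/10000
4 4 1883/2000
DF(1y) = 9787/10000 ≈ 0.978700

step 1 [1y] swap r/1=213/9787: DF=(1 − 213/9787·(0))/(1+213/9787) = 9787/10000 ≈ 0.978700
step 2 [2y] bond c/1=21/400: DF=(4273229/4000000 − 21/400·(0.978700))/(1+21/400) = 4831/5000 ≈ 0.966200
step 3 [3y] swap r/1=407/29042: DF=(1 − 407/29042·(0.978700+0.966200))/(1+407/29042) = 9593/10000 ≈ 0.959300
step 4 [4y] zero: DF = P = 1883/2000 ≈ 0.941500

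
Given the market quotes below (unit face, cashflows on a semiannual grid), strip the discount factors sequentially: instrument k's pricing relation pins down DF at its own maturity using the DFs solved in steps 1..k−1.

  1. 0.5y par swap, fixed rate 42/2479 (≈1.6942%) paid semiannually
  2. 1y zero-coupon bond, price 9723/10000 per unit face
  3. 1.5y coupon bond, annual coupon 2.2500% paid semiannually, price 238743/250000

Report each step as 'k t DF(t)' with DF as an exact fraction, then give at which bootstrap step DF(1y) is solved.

1 1/2 2479/2500
2 1 9723/10000
3 3/2 369/400
DF(1y) is solved at step 2

step 1 [0.5y] swap r/2=21/2479: DF=(1 − 21/2479·(0))/(1+21/2479) = 2479/2500 ≈ 0.991600
step 2 [1y] zero: DF = P = 9723/10000 ≈ 0.972300
step 3 [1.5y] bond c/2=9/800: DF=(238743/250000 − 9/800·(0.991600+0.972300))/(1+9/800) = 369/400 ≈ 0.922500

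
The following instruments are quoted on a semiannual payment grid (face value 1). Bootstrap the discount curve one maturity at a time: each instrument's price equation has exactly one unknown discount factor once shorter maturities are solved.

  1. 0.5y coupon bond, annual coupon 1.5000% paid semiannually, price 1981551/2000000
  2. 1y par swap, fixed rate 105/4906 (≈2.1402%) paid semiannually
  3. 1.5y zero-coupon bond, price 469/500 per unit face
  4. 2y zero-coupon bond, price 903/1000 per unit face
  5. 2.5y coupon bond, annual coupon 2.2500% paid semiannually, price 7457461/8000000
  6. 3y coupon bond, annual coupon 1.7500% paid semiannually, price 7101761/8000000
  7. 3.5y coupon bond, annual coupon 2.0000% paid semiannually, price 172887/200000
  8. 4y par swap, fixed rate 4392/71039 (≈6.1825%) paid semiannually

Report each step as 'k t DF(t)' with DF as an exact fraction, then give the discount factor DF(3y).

1 1/2 4917/5000
2 1 979/1000
3 3/2 469/500
4 2 903/1000
5 5/2 1759/2000
6 3 4197/5000
7 7/2 2003/2500
8 4 1951/2500
DF(3y) = 4197/5000 ≈ 0.839400

step 1 [0.5y] bond c/2=3/400: DF=(1981551/2000000 − 3/400·(0))/(1+3/400) = 4917/5000 ≈ 0.983400
step 2 [1y] swap r/2=105/9812: DF=(1 − 105/9812·(0.983400))/(1+105/9812) = 979/1000 ≈ 0.979000
step 3 [1.5y] zero: DF = P = 469/500 ≈ 0.938000
step 4 [2y] zero: DF = P = 903/1000 ≈ 0.903000
step 5 [2.5y] bond c/2=9/800: DF=(7457461/8000000 − 9/800·(0.983400+0.979000+0.938000+0.903000))/(1+9/800) = 1759/2000 ≈ 0.879500
step 6 [3y] bond c/2=7/800: DF=(7101761/8000000 − 7/800·(0.983400+0.979000+0.938000+0.903000+0.879500))/(1+7/800) = 4197/5000 ≈ 0.839400
step 7 [3.5y] bond c/2=1/100: DF=(172887/200000 − 1/100·(0.983400+0.979000+0.938000+0.903000+0.879500+0.839400))/(1+1/100) = 2003/2500 ≈ 0.801200
step 8 [4y] swap r/2=2196/71039: DF=(1 − 2196/71039·(0.983400+0.979000+0.938000+0.903000+0.879500+0.839400+0.801200))/(1+2196/71039) = 1951/2500 ≈ 0.780400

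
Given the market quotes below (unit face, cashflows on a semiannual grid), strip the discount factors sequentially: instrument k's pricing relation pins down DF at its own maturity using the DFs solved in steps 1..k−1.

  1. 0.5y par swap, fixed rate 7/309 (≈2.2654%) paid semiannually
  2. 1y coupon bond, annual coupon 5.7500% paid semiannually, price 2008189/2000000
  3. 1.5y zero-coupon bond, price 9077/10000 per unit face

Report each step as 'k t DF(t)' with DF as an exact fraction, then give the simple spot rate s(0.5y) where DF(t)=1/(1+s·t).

step 1 [0.5y] swap r/2=7/618: DF=(1 − 7/618·(0))/(1+7/618) = 618/625 ≈ 0.988800
step 2 [1y] bond c/2=23/800: DF=(2008189/2000000 − 23/800·(0.988800))/(1+23/800) = 2371/2500 ≈ 0.948400
step 3 [1.5y] zero: DF = P = 9077/10000 ≈ 0.907700

1 1/2 618/625
2 1 2371/2500
3 3/2 9077/10000
s(0.5y) = (1/(618/625) − 1)/(1/2) = 7/309 ≈ 2.2654%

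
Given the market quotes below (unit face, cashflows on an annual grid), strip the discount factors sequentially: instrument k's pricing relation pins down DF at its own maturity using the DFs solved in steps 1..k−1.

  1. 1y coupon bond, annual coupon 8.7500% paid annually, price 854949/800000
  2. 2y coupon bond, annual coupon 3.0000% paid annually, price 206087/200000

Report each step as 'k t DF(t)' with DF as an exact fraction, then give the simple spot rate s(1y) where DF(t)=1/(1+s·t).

step 1 [1y] bond c/1=7/80: DF=(854949/800000 − 7/80·(0))/(1+7/80) = 9827/10000 ≈ 0.982700
step 2 [2y] bond c/1=3/100: DF=(206087/200000 − 3/100·(0.982700))/(1+3/100) = 4859/5000 ≈ 0.971800

1 1 9827/10000
2 2 4859/5000
s(1y) = (1/(9827/10000) − 1)/(1) = 173/9827 ≈ 1.7605%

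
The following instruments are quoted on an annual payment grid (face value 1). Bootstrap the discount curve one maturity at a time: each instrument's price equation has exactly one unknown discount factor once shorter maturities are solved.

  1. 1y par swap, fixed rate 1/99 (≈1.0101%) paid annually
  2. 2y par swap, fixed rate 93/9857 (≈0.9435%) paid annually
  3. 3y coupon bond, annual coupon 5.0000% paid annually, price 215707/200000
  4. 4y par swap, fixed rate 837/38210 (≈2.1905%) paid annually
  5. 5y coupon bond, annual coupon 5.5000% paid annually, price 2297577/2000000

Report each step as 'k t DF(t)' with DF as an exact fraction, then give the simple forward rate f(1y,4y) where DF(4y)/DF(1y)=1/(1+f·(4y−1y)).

step 1 [1y] swap r/1=1/99: DF=(1 − 1/99·(0))/(1+1/99) = 99/100 ≈ 0.990000
step 2 [2y] swap r/1=93/9857: DF=(1 − 93/9857·(0.990000))/(1+93/9857) = 4907/5000 ≈ 0.981400
step 3 [3y] bond c/1=1/20: DF=(215707/200000 − 1/20·(0.990000+0.981400))/(1+1/20) = 9333/10000 ≈ 0.933300
step 4 [4y] swap r/1=837/38210: DF=(1 − 837/38210·(0.990000+0.981400+0.933300))/(1+837/38210) = 9163/10000 ≈ 0.916300
step 5 [5y] bond c/1=11/200: DF=(2297577/2000000 − 11/200·(0.990000+0.981400+0.933300+0.916300))/(1+11/200) = 8897/10000 ≈ 0.889700

1 1 99/100
2 2 4907/5000
3 3 9333/10000
4 4 9163/10000
5 5 8897/10000
f(1y,4y) = ((99/100)/(9163/10000) − 1)/(3) = 67/2499 ≈ 2.6811%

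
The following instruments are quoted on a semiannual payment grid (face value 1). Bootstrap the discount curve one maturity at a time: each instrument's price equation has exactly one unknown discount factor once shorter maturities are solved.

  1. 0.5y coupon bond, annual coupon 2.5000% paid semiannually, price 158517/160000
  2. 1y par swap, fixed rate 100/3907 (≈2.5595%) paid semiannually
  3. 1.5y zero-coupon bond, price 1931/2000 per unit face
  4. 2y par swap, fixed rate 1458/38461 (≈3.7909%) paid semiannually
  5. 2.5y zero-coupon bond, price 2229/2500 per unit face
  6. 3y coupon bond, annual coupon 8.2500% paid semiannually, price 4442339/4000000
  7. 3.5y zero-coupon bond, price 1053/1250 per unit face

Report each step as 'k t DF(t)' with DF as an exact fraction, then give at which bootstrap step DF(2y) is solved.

1 1/2 1957/2000
2 1 39/40
3 3/2 1931/2000
4 2 9271/10000
5 5/2 2229/2500
6 3 8789/10000
7 7/2 1053/1250
DF(2y) is solved at step 4

step 1 [0.5y] bond c/2=1/80: DF=(158517/160000 − 1/80·(0))/(1+1/80) = 1957/2000 ≈ 0.978500
step 2 [1y] swap r/2=50/3907: DF=(1 − 50/3907·(0.978500))/(1+50/3907) = 39/40 ≈ 0.975000
step 3 [1.5y] zero: DF = P = 1931/2000 ≈ 0.965500
step 4 [2y] swap r/2=729/38461: DF=(1 − 729/38461·(0.978500+0.975000+0.965500))/(1+729/38461) = 9271/10000 ≈ 0.927100
step 5 [2.5y] zero: DF = P = 2229/2500 ≈ 0.891600
step 6 [3y] bond c/2=33/800: DF=(4442339/4000000 − 33/800·(0.978500+0.975000+0.965500+0.927100+0.891600))/(1+33/800) = 8789/10000 ≈ 0.878900
step 7 [3.5y] zero: DF = P = 1053/1250 ≈ 0.842400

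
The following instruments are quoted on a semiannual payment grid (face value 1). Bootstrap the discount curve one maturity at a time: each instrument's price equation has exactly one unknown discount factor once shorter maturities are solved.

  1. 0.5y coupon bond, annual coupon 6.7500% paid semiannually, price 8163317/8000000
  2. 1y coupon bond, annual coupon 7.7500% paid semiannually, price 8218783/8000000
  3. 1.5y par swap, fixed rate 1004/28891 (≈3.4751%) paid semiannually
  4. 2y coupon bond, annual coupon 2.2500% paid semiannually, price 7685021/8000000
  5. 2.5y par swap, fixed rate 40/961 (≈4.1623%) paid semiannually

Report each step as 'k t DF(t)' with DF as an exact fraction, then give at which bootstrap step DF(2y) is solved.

step 1 [0.5y] bond c/2=27/800: DF=(8163317/8000000 − 27/800·(0))/(1+27/800) = 9871/10000 ≈ 0.987100
step 2 [1y] bond c/2=31/800: DF=(8218783/8000000 − 31/800·(0.987100))/(1+31/800) = 4761/5000 ≈ 0.952200
step 3 [1.5y] swap r/2=502/28891: DF=(1 − 502/28891·(0.987100+0.952200))/(1+502/28891) = 4749/5000 ≈ 0.949800
step 4 [2y] bond c/2=9/800: DF=(7685021/8000000 − 9/800·(0.987100+0.952200+0.949800))/(1+9/800) = 4589/5000 ≈ 0.917800
step 5 [2.5y] swap r/2=20/961: DF=(1 − 20/961·(0.987100+0.952200+0.949800+0.917800))/(1+20/961) = 451/500 ≈ 0.902000

1 1/2 9871/10000
2 1 4761/5000
3 3/2 4749/5000
4 2 4589/5000
5 5/2 451/500
DF(2y) is solved at step 4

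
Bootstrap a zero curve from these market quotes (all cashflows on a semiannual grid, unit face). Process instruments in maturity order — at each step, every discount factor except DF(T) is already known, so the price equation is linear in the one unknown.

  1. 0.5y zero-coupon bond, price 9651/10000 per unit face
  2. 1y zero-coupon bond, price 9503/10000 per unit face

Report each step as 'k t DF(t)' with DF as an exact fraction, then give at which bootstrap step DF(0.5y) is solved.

step 1 [0.5y] zero: DF = P = 9651/10000 ≈ 0.965100
step 2 [1y] zero: DF = P = 9503/10000 ≈ 0.950300

1 1/2 9651/10000
2 1 9503/10000
DF(0.5y) is solved at step 1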